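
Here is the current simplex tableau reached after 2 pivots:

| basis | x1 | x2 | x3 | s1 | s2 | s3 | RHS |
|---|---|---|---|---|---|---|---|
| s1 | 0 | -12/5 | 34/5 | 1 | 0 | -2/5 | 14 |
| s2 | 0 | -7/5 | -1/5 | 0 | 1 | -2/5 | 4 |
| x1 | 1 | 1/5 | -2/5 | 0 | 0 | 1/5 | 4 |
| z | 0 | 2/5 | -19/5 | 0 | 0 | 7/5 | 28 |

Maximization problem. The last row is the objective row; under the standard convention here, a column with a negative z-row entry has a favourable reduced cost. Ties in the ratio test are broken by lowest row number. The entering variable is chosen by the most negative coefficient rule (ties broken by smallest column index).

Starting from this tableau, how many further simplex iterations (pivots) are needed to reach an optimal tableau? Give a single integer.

pivot: x3 in, s1 out → z = 609/17
pivot: x2 in, x1 out → z = 113
No improving column remains; optimal.

2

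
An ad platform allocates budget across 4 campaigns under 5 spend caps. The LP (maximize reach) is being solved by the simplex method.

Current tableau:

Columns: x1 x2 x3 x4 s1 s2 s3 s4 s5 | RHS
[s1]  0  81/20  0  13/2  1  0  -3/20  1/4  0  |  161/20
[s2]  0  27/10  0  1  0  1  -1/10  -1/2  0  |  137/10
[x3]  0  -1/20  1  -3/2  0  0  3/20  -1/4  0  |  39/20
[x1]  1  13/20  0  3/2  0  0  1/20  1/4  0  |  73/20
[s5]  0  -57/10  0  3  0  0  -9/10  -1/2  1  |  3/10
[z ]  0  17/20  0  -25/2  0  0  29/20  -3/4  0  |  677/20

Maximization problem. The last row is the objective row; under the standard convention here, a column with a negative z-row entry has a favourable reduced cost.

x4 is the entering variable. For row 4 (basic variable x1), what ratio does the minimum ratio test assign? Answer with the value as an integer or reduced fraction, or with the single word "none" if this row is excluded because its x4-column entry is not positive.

73/30

Ratio = RHS / (x4 entry) = (73/20) / (3/2) = 73/30.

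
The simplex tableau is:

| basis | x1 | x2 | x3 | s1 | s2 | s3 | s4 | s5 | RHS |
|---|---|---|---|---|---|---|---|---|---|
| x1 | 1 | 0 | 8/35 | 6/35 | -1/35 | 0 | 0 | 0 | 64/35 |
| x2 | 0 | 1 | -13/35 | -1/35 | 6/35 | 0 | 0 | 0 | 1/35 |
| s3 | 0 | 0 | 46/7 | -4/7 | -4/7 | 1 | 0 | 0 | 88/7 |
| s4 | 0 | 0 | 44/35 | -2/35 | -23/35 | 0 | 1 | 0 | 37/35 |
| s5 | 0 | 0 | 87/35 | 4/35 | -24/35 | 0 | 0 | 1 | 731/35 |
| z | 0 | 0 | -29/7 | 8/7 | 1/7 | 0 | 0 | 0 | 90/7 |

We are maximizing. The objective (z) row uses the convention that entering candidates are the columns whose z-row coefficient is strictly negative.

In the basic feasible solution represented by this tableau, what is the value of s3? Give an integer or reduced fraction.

s3 is basic (row 3); its value is the RHS of that row: 88/7.

88/7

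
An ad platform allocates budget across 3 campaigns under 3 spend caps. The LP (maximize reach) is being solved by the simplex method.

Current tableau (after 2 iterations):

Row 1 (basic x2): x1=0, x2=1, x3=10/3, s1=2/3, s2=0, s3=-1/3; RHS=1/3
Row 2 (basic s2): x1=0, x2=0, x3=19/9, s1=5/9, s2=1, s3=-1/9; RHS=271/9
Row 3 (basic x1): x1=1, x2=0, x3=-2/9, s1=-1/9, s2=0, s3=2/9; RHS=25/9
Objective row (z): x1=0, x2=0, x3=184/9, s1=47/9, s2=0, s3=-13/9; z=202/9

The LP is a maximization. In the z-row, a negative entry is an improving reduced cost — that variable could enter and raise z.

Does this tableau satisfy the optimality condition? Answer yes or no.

no

Column s3 has objective-row coefficient -13/9, which is negative; an improving pivot exists, so not yet optimal.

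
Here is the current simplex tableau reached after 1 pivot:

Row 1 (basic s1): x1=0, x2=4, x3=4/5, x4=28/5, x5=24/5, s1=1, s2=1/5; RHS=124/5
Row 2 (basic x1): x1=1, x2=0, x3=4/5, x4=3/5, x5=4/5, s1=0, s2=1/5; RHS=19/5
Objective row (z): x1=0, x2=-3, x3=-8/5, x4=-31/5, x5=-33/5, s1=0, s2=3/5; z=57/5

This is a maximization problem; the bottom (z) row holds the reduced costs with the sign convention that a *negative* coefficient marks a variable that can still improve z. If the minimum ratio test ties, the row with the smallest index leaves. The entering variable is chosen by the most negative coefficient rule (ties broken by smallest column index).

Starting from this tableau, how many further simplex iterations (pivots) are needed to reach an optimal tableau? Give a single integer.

pivot: x5 in, x1 out → z = 171/4
pivot: x2 in, s1 out → z = 177/4
No improving column remains; optimal.

2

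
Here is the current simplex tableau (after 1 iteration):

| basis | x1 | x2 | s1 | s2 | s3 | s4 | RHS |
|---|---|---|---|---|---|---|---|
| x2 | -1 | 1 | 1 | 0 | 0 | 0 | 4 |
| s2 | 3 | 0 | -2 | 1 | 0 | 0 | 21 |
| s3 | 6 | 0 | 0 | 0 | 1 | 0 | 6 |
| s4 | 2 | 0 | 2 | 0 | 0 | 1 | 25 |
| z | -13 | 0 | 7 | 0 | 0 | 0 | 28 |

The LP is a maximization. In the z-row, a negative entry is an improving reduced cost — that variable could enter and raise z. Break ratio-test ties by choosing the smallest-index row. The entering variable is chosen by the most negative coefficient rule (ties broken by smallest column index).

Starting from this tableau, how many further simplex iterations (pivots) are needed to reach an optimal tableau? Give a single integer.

pivot: x1 in, s3 out → z = 41
No improving column remains; optimal.

1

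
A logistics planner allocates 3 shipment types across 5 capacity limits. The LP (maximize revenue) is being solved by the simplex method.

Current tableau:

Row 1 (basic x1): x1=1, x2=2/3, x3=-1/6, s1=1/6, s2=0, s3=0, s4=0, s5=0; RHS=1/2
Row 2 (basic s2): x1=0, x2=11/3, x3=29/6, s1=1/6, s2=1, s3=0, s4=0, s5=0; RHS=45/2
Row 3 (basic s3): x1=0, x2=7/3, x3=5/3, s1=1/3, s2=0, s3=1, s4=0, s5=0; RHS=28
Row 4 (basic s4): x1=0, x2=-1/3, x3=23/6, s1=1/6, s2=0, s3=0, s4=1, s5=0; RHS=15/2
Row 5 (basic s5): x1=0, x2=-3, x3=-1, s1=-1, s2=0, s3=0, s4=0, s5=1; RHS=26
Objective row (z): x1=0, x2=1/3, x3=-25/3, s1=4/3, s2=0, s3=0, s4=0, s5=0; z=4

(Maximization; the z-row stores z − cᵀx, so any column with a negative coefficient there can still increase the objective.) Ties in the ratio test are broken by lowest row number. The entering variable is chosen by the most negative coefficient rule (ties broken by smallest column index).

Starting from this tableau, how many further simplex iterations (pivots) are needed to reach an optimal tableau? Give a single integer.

2

pivot: x3 in, s4 out → z = 467/23
pivot: x2 in, x1 out → z = 104/5
No improving column remains; optimal.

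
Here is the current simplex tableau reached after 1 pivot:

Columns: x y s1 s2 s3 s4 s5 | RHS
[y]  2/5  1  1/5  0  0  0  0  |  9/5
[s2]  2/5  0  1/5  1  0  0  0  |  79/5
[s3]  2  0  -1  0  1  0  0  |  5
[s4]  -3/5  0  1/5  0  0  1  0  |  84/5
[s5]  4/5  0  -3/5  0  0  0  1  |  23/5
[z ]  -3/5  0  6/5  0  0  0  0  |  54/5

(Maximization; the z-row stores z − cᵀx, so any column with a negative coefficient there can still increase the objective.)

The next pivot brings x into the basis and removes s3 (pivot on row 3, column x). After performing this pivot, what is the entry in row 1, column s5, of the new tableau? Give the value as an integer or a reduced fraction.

0

Pivot element is row 3, column x: 2.
Normalize row 3: new (row 3, s5) = 0/2 = 0.
row 1 ← row 1 − (2/5)·(new row 3): 0 − (2/5)·0 = 0.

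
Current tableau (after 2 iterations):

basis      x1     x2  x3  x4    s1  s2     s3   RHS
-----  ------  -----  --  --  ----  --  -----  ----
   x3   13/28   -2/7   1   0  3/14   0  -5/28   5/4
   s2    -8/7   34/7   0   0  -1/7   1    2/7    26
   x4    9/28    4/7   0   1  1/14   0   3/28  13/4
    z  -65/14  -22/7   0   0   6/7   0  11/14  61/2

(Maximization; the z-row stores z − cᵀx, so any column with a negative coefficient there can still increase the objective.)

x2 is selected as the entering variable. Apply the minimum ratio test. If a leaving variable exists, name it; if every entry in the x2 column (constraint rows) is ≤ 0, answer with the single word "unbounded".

Ratios: row 1 (x3): entry -2/7 ≤ 0, skip; row 2 (s2): 26/(34/7) = 91/17; row 3 (x4): (13/4)/(4/7) = 91/16.
Minimum ratio is in the s2 row, so s2 leaves.

s2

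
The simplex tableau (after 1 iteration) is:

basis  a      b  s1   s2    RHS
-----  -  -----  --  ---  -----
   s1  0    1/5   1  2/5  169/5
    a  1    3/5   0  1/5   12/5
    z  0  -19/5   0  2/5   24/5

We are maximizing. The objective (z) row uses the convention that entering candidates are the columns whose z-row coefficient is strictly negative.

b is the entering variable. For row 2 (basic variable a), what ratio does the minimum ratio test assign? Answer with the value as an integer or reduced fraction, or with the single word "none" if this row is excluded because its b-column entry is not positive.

4

Ratio = RHS / (b entry) = (12/5) / (3/5) = 4.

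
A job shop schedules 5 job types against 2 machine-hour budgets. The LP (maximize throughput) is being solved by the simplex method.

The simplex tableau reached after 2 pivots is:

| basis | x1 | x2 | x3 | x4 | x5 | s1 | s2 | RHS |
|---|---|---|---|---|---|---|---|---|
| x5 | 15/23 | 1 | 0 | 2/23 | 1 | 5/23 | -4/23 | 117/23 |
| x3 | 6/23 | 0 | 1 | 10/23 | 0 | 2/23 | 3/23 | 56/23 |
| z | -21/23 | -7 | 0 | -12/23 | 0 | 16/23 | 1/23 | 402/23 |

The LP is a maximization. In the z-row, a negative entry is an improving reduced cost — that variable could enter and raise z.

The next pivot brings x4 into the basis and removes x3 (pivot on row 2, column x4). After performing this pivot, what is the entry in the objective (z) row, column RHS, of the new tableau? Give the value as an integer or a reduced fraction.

Pivot element is row 2, column x4: 10/23.
Normalize row 2: new (row 2, RHS) = (56/23)/(10/23) = 28/5.
z-row ← z-row − (-12/23)·(new row 2): 402/23 − (-12/23)·(28/5) = 102/5.

102/5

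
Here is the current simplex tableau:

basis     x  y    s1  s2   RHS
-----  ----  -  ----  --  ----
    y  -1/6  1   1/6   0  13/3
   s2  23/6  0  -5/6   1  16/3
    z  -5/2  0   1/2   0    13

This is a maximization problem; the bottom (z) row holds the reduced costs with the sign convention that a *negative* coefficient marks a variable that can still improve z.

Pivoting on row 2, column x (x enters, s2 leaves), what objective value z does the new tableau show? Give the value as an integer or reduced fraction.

Minimum ratio for x: (16/3)/(23/6) = 32/23.
z changes by −(z-row coeff of x)·ratio = −(-5/2)·(32/23) = 80/23.
New z = 13 + (80/23) = 379/23.

379/23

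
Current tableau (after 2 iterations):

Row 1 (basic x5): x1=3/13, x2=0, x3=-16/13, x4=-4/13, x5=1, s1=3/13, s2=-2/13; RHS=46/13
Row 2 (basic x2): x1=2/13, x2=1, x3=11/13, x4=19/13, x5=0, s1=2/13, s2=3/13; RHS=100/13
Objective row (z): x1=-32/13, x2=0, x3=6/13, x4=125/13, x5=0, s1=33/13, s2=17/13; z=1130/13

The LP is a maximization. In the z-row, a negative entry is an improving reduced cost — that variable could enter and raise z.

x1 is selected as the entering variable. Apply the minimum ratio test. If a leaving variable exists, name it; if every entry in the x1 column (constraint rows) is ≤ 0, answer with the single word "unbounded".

x5

Ratios: row 1 (x5): (46/13)/(3/13) = 46/3; row 2 (x2): (100/13)/(2/13) = 50.
Minimum ratio is in the x5 row, so x5 leaves.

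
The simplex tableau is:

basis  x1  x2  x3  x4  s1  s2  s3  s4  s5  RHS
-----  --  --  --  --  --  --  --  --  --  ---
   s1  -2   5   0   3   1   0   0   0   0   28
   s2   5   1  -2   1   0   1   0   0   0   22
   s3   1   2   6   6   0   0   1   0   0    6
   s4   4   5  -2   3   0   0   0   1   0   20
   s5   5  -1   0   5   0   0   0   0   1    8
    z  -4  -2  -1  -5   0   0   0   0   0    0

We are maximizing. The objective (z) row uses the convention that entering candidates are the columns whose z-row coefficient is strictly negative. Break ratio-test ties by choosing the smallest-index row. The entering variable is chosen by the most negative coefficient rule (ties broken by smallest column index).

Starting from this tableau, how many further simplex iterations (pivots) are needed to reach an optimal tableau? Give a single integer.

pivot: x4 in, s3 out → z = 5
pivot: x1 in, s5 out → z = 182/25
pivot: x2 in, x4 out → z = 12
No improving column remains; optimal.

3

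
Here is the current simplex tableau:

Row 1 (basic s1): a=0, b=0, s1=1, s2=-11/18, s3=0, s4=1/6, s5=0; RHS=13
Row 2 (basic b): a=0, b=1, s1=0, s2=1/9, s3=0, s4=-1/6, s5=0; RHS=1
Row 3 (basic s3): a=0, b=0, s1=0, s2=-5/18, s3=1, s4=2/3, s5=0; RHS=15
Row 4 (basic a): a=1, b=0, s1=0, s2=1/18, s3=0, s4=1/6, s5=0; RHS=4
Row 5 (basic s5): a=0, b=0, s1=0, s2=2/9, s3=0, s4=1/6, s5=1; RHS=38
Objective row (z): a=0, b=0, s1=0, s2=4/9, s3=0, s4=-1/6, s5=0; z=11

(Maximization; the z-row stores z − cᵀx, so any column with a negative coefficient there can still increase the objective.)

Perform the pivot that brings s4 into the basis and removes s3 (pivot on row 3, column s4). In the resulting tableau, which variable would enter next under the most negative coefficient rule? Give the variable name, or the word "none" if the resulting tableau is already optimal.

Pivot element 2/3. New z-row = old z-row − (-1/6)·(row 3/(2/3)).
Updated z-row coefficients: a: 0, b: 0, s1: 0, s2: 3/8, s3: 1/4, s4: 0, s5: 0.
No coefficient is strictly negative; the tableau after this pivot is optimal.

none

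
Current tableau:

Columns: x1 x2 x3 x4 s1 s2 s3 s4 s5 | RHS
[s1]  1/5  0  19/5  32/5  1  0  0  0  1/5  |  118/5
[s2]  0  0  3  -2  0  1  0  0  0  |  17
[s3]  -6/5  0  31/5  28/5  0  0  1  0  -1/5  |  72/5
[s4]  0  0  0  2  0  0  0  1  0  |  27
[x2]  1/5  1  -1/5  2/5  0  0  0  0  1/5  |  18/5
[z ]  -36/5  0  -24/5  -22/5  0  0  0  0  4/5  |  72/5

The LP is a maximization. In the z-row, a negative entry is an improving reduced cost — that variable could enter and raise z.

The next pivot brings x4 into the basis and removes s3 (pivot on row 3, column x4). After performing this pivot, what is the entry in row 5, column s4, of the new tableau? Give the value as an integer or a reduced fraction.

0

Pivot element is row 3, column x4: 28/5.
Normalize row 3: new (row 3, s4) = 0/(28/5) = 0.
row 5 ← row 5 − (2/5)·(new row 3): 0 − (2/5)·0 = 0.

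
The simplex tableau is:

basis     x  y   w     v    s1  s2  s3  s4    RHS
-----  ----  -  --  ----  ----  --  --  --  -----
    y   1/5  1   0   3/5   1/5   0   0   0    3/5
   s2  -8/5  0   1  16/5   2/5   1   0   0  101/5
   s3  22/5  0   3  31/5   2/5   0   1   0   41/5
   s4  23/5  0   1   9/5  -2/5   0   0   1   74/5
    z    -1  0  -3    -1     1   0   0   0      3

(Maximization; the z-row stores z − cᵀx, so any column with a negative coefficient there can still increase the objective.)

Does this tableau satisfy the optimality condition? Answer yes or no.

Column x has objective-row coefficient -1, which is negative; an improving pivot exists, so not yet optimal.

no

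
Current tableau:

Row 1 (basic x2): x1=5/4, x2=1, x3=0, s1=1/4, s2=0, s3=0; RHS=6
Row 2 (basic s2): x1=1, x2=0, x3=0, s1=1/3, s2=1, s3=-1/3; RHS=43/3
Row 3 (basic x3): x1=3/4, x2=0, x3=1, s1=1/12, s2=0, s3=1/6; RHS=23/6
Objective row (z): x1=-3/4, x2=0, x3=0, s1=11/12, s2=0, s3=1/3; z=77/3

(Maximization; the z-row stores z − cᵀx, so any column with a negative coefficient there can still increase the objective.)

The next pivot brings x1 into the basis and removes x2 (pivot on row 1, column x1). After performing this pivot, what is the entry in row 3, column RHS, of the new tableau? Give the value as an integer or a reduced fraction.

7/30

Pivot element is row 1, column x1: 5/4.
Normalize row 1: new (row 1, RHS) = 6/(5/4) = 24/5.
row 3 ← row 3 − (3/4)·(new row 1): 23/6 − (3/4)·(24/5) = 7/30.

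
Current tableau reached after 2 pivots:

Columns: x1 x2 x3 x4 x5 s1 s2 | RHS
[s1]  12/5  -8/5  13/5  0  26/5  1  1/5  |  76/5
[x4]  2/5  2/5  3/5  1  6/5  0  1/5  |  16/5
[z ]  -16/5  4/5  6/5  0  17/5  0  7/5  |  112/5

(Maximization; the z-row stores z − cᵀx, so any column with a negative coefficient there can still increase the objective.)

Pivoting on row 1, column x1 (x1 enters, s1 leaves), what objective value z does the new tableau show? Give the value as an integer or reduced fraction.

128/3

Minimum ratio for x1: (76/5)/(12/5) = 19/3.
z changes by −(z-row coeff of x1)·ratio = −(-16/5)·(19/3) = 304/15.
New z = 112/5 + (304/15) = 128/3.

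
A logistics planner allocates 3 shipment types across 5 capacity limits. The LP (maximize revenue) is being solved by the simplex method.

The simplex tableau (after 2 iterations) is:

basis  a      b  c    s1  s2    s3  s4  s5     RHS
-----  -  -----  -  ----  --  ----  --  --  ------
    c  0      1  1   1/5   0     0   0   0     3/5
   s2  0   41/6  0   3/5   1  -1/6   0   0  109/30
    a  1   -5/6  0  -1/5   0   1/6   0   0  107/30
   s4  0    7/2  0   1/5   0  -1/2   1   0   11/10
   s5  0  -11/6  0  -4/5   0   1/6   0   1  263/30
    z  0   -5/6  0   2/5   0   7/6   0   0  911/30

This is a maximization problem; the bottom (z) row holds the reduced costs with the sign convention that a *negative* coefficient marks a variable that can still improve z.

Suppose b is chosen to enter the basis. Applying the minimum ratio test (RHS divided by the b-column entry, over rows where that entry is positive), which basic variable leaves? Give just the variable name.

Ratios: row 1 (c): (3/5)/1 = 3/5; row 2 (s2): (109/30)/(41/6) = 109/205; row 3 (a): entry -5/6 ≤ 0, skip; row 4 (s4): (11/10)/(7/2) = 11/35; row 5 (s5): entry -11/6 ≤ 0, skip.
Minimum ratio 11/35 is in the s4 row, so s4 leaves.

s4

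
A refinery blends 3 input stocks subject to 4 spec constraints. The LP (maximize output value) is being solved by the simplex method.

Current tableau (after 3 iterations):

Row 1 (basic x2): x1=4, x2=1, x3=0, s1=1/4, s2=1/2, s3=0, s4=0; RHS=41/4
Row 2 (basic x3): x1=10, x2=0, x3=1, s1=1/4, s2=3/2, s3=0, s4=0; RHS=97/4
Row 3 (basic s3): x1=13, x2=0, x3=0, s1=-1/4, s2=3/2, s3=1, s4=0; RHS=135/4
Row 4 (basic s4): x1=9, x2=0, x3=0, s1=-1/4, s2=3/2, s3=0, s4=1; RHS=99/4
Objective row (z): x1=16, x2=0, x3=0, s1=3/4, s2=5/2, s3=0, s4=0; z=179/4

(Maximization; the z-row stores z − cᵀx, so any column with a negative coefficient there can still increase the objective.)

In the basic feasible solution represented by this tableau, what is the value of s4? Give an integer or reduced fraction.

99/4

s4 is basic (row 4); its value is the RHS of that row: 99/4.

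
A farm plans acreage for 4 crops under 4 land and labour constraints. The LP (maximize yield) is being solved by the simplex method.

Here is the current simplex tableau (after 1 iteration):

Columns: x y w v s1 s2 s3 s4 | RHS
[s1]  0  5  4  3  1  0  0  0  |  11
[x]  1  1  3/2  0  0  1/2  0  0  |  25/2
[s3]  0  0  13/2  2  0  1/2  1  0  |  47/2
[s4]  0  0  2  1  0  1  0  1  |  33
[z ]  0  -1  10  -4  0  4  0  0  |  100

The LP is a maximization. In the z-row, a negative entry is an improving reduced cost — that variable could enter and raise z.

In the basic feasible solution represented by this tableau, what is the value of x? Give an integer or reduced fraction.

x is basic (row 2); its value is the RHS of that row: 25/2.

25/2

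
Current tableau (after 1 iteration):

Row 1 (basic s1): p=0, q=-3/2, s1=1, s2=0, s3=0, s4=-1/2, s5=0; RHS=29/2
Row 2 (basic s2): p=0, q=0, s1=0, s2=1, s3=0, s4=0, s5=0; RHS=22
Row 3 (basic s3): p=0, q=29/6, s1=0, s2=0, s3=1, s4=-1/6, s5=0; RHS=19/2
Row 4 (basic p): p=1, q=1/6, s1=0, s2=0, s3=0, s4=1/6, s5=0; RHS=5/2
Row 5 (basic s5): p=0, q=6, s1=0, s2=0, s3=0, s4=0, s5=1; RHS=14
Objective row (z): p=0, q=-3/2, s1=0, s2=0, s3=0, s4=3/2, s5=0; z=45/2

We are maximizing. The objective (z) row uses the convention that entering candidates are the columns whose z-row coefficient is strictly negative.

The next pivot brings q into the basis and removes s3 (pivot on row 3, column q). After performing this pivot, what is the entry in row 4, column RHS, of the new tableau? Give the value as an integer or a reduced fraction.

63/29

Pivot element is row 3, column q: 29/6.
Normalize row 3: new (row 3, RHS) = (19/2)/(29/6) = 57/29.
row 4 ← row 4 − (1/6)·(new row 3): 5/2 − (1/6)·(57/29) = 63/29.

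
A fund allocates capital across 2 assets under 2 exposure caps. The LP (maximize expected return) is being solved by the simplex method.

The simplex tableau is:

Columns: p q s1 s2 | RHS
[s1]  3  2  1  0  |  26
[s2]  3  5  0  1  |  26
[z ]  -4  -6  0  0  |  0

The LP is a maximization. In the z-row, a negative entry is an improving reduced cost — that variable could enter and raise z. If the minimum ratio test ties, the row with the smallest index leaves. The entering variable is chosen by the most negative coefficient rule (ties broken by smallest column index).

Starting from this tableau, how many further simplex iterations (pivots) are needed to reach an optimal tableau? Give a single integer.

pivot: q in, s2 out → z = 156/5
pivot: p in, s1 out → z = 104/3
No improving column remains; optimal.

2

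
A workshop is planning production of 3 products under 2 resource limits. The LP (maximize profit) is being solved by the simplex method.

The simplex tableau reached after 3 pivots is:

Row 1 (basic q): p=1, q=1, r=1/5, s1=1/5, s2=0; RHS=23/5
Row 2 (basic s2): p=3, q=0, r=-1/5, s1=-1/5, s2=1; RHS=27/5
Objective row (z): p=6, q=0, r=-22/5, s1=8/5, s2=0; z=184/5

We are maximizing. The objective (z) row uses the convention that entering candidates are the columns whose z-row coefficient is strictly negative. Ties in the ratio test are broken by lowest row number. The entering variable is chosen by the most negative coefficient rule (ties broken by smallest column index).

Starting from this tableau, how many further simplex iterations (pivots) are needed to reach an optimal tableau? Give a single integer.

pivot: r in, q out → z = 138
No improving column remains; optimal.

1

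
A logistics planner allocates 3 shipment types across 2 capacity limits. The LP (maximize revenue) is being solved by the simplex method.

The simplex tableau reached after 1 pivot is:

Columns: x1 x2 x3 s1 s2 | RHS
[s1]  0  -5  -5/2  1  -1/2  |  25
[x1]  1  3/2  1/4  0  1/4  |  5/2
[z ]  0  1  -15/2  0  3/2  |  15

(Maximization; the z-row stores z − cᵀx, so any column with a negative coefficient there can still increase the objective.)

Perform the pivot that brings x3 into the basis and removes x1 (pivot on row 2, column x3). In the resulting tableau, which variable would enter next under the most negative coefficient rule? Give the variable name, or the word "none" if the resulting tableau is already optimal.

Pivot element 1/4. New z-row = old z-row − (-15/2)·(row 2/(1/4)).
Updated z-row coefficients: x1: 30, x2: 46, x3: 0, s1: 0, s2: 9.
No coefficient is strictly negative; the tableau after this pivot is optimal.

none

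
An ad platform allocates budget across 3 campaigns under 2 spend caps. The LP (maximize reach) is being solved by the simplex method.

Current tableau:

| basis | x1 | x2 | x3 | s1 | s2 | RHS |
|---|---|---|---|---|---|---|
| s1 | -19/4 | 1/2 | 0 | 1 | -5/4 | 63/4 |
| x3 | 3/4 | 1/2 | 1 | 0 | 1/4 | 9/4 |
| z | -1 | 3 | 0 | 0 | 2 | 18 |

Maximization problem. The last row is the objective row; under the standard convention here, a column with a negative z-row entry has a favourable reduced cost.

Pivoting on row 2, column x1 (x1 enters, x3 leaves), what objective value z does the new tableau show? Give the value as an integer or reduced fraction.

21

Minimum ratio for x1: (9/4)/(3/4) = 3.
z changes by −(z-row coeff of x1)·ratio = −(-1)·3 = 3.
New z = 18 + 3 = 21.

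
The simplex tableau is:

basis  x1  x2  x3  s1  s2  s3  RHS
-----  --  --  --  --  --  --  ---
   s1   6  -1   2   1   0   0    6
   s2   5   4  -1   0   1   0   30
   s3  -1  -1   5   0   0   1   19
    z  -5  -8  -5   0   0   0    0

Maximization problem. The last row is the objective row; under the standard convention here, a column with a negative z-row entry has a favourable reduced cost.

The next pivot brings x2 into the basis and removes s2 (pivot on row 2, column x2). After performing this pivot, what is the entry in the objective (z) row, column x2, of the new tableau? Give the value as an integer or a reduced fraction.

Pivot element is row 2, column x2: 4.
Normalize row 2: new (row 2, x2) = 4/4 = 1.
z-row ← z-row − (-8)·(new row 2): -8 − (-8)·1 = 0.

0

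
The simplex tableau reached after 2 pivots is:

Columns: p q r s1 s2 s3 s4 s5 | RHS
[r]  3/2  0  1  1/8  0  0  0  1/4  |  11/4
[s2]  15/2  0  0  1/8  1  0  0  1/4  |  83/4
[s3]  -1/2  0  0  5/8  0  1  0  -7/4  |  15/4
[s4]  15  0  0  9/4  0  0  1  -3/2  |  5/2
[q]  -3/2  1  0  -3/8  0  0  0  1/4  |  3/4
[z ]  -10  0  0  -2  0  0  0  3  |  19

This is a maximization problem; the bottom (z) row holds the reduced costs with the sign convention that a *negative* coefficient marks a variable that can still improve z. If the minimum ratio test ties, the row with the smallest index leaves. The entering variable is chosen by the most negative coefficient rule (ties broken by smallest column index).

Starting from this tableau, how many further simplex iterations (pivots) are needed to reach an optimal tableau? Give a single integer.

pivot: p in, s4 out → z = 62/3
pivot: s1 in, p out → z = 191/9
No improving column remains; optimal.

2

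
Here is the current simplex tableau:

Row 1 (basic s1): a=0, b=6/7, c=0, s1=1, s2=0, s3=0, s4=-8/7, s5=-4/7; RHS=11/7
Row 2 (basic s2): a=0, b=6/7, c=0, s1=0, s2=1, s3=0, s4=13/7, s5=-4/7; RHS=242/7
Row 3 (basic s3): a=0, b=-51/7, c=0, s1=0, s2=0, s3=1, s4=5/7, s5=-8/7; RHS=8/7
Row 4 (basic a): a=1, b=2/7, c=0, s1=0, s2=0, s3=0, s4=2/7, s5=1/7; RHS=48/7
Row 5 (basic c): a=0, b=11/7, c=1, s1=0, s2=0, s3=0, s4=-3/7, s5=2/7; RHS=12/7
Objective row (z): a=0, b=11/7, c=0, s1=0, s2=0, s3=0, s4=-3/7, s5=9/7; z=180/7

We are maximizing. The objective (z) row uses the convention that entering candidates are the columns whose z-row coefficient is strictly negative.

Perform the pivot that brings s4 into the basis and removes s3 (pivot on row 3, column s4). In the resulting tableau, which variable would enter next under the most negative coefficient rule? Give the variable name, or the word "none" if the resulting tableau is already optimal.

b

Pivot element 5/7. New z-row = old z-row − (-3/7)·(row 3/(5/7)).
Updated z-row coefficients: a: 0, b: -14/5, c: 0, s1: 0, s2: 0, s3: 3/5, s4: 0, s5: 3/5.
The most negative is -14/5 in column b, so b would enter next.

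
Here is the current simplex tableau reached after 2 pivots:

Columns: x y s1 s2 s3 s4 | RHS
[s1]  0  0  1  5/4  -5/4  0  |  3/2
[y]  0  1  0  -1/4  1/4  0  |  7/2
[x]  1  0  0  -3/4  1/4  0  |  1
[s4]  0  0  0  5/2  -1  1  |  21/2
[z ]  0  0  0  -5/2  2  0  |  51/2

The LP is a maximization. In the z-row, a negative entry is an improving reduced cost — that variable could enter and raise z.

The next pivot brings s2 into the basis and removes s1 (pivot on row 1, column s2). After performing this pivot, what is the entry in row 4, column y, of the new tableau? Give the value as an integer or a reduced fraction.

Pivot element is row 1, column s2: 5/4.
Normalize row 1: new (row 1, y) = 0/(5/4) = 0.
row 4 ← row 4 − (5/2)·(new row 1): 0 − (5/2)·0 = 0.

0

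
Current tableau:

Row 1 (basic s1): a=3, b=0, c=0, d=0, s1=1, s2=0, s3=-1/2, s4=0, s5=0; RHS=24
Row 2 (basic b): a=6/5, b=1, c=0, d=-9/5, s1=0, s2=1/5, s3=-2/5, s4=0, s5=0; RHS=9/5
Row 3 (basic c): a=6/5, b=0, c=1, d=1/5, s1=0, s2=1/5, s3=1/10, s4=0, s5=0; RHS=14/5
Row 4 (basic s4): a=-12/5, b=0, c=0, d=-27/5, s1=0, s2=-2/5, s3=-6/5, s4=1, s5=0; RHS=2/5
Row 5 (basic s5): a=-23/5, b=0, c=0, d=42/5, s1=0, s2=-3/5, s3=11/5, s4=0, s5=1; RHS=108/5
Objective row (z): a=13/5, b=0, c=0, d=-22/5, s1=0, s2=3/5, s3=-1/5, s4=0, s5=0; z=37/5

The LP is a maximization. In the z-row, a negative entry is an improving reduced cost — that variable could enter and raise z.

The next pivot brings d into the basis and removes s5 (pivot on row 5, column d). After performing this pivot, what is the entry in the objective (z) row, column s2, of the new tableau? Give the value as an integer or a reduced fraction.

2/7

Pivot element is row 5, column d: 42/5.
Normalize row 5: new (row 5, s2) = (-3/5)/(42/5) = -1/14.
z-row ← z-row − (-22/5)·(new row 5): 3/5 − (-22/5)·(-1/14) = 2/7.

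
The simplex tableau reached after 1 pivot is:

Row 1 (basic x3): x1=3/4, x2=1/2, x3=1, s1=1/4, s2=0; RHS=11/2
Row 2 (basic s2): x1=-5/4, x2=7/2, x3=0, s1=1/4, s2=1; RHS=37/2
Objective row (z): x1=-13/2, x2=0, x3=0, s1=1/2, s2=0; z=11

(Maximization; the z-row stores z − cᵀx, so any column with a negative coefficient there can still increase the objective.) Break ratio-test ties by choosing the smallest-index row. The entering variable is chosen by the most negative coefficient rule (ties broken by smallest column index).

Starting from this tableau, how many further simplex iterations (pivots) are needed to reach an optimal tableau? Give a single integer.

pivot: x1 in, x3 out → z = 176/3
No improving column remains; optimal.

1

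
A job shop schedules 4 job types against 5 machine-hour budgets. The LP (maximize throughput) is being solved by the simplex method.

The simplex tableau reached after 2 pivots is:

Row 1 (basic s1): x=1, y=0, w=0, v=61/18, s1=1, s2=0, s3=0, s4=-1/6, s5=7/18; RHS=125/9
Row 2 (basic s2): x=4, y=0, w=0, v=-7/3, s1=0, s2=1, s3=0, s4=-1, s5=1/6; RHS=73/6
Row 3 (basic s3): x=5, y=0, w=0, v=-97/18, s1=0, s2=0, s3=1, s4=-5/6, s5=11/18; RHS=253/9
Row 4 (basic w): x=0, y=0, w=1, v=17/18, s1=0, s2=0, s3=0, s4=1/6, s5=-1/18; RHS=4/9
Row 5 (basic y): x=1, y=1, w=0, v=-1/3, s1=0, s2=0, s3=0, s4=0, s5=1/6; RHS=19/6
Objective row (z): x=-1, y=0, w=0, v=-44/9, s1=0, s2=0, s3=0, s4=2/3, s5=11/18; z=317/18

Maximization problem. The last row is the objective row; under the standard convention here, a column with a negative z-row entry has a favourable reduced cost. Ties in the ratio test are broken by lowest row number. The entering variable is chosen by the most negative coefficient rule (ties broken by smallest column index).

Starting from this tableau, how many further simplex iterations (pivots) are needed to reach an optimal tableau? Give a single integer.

pivot: v in, w out → z = 677/34
pivot: x in, s2 out → z = 3159/136
No improving column remains; optimal.

2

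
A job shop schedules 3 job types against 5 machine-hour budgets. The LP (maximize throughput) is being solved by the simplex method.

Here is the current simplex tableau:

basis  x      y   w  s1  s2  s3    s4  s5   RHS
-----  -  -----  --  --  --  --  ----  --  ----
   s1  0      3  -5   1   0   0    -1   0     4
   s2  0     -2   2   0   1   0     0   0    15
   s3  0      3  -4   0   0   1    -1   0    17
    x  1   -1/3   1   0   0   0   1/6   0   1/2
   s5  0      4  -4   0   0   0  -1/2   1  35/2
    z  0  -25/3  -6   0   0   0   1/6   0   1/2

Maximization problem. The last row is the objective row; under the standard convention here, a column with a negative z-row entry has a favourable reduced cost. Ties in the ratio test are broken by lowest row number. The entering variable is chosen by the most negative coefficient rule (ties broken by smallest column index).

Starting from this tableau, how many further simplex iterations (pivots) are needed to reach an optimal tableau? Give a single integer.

pivot: y in, s1 out → z = 209/18
pivot: w in, x out → z = 431/8
pivot: s4 in, s5 out → z = 111/2
No improving column remains; optimal.

3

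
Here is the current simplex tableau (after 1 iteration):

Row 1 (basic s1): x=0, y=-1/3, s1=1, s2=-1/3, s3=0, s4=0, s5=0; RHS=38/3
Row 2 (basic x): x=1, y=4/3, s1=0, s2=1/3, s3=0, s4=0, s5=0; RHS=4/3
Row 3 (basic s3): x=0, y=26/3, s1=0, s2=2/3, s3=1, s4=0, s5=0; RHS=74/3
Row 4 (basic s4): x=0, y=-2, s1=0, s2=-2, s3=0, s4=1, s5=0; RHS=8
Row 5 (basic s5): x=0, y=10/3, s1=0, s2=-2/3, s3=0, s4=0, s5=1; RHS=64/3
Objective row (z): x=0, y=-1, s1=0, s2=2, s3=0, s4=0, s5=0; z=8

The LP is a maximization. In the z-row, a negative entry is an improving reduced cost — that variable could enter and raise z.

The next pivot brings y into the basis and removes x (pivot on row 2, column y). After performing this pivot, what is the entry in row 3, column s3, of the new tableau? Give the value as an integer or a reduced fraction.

1

Pivot element is row 2, column y: 4/3.
Normalize row 2: new (row 2, s3) = 0/(4/3) = 0.
row 3 ← row 3 − (26/3)·(new row 2): 1 − (26/3)·0 = 1.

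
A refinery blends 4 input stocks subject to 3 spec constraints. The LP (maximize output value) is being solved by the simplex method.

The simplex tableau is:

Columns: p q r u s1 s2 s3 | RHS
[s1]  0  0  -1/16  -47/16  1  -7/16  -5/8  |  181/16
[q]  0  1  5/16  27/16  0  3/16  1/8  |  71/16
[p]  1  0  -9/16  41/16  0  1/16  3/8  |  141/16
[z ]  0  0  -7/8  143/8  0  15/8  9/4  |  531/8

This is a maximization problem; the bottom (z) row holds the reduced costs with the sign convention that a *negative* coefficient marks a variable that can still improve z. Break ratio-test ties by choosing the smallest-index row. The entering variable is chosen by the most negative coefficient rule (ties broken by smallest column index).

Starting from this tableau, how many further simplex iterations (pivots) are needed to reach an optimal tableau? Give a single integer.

pivot: r in, q out → z = 394/5
No improving column remains; optimal.

1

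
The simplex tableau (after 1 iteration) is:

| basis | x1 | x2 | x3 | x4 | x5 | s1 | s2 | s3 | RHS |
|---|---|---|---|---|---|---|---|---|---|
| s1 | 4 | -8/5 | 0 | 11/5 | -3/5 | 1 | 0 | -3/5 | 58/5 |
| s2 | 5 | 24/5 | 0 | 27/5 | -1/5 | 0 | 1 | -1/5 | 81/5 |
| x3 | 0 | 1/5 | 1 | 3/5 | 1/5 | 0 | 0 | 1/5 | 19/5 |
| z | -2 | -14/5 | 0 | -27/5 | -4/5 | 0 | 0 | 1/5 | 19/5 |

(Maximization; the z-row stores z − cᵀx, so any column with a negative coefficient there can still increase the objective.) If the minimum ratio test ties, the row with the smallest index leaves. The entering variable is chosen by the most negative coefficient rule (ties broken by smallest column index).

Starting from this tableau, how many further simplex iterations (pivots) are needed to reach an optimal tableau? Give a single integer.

2

pivot: x4 in, s2 out → z = 20
pivot: x5 in, x3 out → z = 29
No improving column remains; optimal.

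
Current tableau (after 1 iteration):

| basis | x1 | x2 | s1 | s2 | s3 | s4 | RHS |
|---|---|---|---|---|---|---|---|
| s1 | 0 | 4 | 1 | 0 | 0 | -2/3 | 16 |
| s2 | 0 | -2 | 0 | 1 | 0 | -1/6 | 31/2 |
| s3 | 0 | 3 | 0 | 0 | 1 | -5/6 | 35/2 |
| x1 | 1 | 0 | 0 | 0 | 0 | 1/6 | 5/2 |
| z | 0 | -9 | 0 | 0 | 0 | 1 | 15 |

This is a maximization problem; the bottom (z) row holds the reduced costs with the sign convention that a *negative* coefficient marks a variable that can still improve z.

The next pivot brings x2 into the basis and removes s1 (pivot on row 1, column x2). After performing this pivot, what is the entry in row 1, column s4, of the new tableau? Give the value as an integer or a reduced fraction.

-1/6

Pivot element is row 1, column x2: 4.
Normalize row 1: new (row 1, s4) = (-2/3)/4 = -1/6.
Row 1 is the pivot row, so the entry is -1/6.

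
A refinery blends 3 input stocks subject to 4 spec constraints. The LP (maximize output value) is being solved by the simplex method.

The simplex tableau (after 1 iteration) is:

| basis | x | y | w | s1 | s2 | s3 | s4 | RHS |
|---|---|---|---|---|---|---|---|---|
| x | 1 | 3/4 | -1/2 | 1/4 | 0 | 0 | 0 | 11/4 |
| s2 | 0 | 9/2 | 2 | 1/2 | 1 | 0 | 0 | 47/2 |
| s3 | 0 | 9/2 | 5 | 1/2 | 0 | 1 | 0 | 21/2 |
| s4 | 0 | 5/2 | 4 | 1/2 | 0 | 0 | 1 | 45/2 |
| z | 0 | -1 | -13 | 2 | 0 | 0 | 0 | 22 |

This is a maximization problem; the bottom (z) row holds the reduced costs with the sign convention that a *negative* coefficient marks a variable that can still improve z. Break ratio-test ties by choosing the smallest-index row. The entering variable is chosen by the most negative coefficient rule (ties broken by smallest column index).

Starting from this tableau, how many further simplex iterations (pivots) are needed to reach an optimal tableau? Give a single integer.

pivot: w in, s3 out → z = 493/10
No improving column remains; optimal.

1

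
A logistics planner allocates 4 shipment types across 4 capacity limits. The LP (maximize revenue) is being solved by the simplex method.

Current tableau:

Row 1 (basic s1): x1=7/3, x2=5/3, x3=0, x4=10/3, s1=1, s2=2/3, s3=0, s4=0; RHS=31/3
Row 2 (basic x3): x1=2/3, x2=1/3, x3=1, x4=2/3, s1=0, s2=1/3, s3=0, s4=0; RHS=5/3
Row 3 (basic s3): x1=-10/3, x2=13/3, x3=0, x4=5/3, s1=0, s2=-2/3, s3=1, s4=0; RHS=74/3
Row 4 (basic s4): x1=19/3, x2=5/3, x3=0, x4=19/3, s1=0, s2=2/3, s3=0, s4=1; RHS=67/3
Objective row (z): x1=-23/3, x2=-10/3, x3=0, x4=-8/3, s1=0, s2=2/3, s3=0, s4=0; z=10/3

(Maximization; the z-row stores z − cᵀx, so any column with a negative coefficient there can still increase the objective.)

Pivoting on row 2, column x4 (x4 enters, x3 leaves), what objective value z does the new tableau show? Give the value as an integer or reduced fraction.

Minimum ratio for x4: (5/3)/(2/3) = 5/2.
z changes by −(z-row coeff of x4)·ratio = −(-8/3)·(5/2) = 20/3.
New z = 10/3 + (20/3) = 10.

10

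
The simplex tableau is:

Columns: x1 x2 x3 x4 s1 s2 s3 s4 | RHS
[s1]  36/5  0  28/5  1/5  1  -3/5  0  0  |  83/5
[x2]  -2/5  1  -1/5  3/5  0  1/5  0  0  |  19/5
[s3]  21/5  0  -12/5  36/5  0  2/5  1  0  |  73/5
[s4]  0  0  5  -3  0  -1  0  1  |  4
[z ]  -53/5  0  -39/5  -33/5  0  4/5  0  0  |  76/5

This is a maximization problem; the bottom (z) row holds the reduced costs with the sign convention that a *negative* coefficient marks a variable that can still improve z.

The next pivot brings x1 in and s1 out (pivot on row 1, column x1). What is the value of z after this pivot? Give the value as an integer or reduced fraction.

1427/36

Minimum ratio for x1: (83/5)/(36/5) = 83/36.
z changes by −(z-row coeff of x1)·ratio = −(-53/5)·(83/36) = 4399/180.
New z = 76/5 + (4399/180) = 1427/36.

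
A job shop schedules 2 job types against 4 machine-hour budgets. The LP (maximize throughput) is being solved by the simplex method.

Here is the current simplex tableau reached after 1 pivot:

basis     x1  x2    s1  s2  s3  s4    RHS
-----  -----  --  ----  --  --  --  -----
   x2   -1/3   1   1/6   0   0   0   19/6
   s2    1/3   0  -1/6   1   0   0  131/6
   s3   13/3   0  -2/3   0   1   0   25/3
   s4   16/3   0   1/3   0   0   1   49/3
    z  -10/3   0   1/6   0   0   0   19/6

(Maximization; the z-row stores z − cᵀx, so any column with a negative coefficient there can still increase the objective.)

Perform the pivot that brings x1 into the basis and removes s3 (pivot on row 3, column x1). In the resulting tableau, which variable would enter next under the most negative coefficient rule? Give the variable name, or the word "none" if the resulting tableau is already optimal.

s1

Pivot element 13/3. New z-row = old z-row − (-10/3)·(row 3/(13/3)).
Updated z-row coefficients: x1: 0, x2: 0, s1: -9/26, s2: 0, s3: 10/13, s4: 0.
The most negative is -9/26 in column s1, so s1 would enter next.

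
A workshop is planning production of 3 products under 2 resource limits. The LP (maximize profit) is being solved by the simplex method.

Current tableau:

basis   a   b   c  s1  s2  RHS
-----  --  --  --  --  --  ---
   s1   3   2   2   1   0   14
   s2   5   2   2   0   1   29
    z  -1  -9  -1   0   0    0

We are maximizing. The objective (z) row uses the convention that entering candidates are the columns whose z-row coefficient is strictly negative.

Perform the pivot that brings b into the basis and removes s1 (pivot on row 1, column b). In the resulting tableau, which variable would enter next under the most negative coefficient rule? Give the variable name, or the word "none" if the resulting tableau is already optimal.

Pivot element 2. New z-row = old z-row − (-9)·(row 1/2).
Updated z-row coefficients: a: 25/2, b: 0, c: 8, s1: 9/2, s2: 0.
No coefficient is strictly negative; the tableau after this pivot is optimal.

none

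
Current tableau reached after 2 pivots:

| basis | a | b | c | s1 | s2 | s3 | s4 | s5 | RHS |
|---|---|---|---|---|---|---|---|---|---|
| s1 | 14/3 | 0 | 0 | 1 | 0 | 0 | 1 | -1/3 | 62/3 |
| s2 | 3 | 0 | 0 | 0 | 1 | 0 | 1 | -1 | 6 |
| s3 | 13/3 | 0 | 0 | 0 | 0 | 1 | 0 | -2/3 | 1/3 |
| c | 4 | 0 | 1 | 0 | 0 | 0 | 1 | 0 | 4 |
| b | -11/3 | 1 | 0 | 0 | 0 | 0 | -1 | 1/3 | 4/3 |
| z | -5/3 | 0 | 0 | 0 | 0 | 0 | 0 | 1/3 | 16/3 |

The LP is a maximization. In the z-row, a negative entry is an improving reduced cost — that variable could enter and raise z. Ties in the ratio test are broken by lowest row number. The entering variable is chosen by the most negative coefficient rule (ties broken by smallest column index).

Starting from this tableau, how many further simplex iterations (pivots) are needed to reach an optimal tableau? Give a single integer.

1

pivot: a in, s3 out → z = 71/13
No improving column remains; optimal.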